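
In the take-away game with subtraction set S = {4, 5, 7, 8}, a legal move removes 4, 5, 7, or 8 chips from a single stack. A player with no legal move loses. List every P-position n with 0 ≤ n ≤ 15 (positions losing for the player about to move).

n :  0  1  2  3  4  5  6  7  8  9 10 11 12 13 14 15
G :  0  0  0  0  1  1  1  1  2  2  2  2  0  0  0  0
P-positions are exactly the n with G(n) = 0.

0, 1, 2, 3, 12, 13, 14, 15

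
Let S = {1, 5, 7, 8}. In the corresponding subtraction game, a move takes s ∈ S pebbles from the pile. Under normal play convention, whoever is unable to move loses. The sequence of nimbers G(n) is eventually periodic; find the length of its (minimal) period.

15

G(0) = 0
G(1) = mex{0} = 1
G(2) = mex{1} = 0
G(3) = mex{0} = 1
G(4) = mex{1} = 0
G(5) = mex{0,0} = 1
G(6) = mex{1,1} = 0
G(7) = mex{0,0,0} = 1
G(8) = mex{1,1,1,0} = 2
G(9) = mex{2,0,0,1} = 3
G(10) = mex{3,1,1,0} = 2
G(11) = mex{2,0,0,1} = 3
G(12) = mex{3,1,1,0} = 2
G(13) = mex{2,2,0,1} = 3
G(14) = mex{3,3,1,0} = 2
G(15) = mex{2,2,2,1} = 0
G(16) = mex{0,3,3,2} = 1
G(17) = mex{1,2,2,3} = 0
G(18) = mex{0,3,3,2} = 1
G(19) = mex{1,2,2,3} = 0
G(20) = mex{0,0,3,2} = 1
G(21) = mex{1,1,2,3} = 0
G(22) = mex{0,0,0,2} = 1
G(23) = mex{1,1,1,0} = 2
G(24) = mex{2,0,0,1} = 3
G(25) = mex{3,1,1,0} = 2
G(26) = mex{2,0,0,1} = 3
G(27) = mex{3,1,1,0} = 2
G(28) = mex{2,2,0,1} = 3
G(29) = mex{3,3,1,0} = 2
G(30) = mex{2,2,2,1} = 0
G(31) = mex{0,3,3,2} = 1
G(n+15) = G(n) holds for n = 0,…,7 (a full window of length max(S) = 8), so the sequence is purely periodic with period 15.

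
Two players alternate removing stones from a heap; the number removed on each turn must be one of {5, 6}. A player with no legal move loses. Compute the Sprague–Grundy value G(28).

G(0) = 0
G(1) = mex{} = 0
G(2) = mex{} = 0
G(3) = mex{} = 0
G(4) = mex{} = 0
G(5) = mex{0} = 1
G(6) = mex{0,0} = 1
G(7) = mex{0,0} = 1
G(8) = mex{0,0} = 1
G(9) = mex{0,0} = 1
G(10) = mex{1,0} = 2
G(11) = mex{1,1} = 0
G(12) = mex{1,1} = 0
G(13) = mex{1,1} = 0
G(14) = mex{1,1} = 0
G(15) = mex{2,1} = 0
G(16) = mex{0,2} = 1
G(17) = mex{0,0} = 1
G(18) = mex{0,0} = 1
G(19) = mex{0,0} = 1
G(20) = mex{0,0} = 1
G(21) = mex{1,0} = 2
G(22) = mex{1,1} = 0
G(23) = mex{1,1} = 0
G(24) = mex{1,1} = 0
G(25) = mex{1,1} = 0
G(26) = mex{2,1} = 0
G(27) = mex{0,2} = 1
G(28) = mex{0,0} = 1

1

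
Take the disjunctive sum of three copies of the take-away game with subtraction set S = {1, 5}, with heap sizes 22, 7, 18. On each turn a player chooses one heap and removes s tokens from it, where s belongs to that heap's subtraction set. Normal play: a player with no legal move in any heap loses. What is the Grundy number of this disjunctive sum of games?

1

All heaps use S = {1, 5}:
n :  0  1  2  3  4  5  6  7  8  9 10 11 12 13 14 15 16 17 18 19 20 21 22
G :  0  1  0  1  0  1  0  1  0  1  0  1  0  1  0  1  0  1  0  1  0  1  0
Heap A: G(22) = 0.
Heap B: G(7) = 1.
Heap C: G(18) = 0.
Combined Grundy value = 0 ⊕ 1 ⊕ 0 = 1.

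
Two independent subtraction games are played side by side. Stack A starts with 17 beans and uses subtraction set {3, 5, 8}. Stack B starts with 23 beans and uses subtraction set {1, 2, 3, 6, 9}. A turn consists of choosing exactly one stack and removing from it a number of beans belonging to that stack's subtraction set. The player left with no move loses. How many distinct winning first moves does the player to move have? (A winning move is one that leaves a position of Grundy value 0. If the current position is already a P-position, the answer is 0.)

Stack A, S = {3, 5, 8}:
G(0) = 0
G(1) = mex{} = 0
G(2) = mex{} = 0
G(3) = mex{0} = 1
G(4) = mex{0} = 1
G(5) = mex{0,0} = 1
G(6) = mex{1,0} = 2
G(7) = mex{1,0} = 2
G(8) = mex{1,1,0} = 2
G(9) = mex{2,1,0} = 3
G(10) = mex{2,1,0} = 3
G(11) = mex{2,2,1} = 0
G(12) = mex{3,2,1} = 0
G(13) = mex{3,2,1} = 0
G(14) = mex{0,3,2} = 1
G(15) = mex{0,3,2} = 1
G(16) = mex{0,0,2} = 1
G(17) = mex{1,0,3} = 2
G_A(17) = 2.
Stack B, S = {1, 2, 3, 6, 9}:
n :  0  1  2  3  4  5  6  7  8  9 10 11 12 13 14 15 16 17 18 19 20 21 22 23
G :  0  1  2  3  0  1  2  3  0  1  2  3  0  1  2  3  0  1  2  3  0  1  2  3
G_B(23) = 3.
Combined Grundy value = 2 ⊕ 3 = 1.
A winning move leaves total XOR = 0, i.e. changes one component's Grundy value g to g ⊕ X where X is the current total.
Stack A: need g' = 2⊕1 = 3. Options: 17−3→G=1, 17−5→G=0, 17−8→G=3. Hits: 1.
Stack B: need g' = 3⊕1 = 2. Options: 23−1→G=2, 23−2→G=1, 23−3→G=0, 23−6→G=1, 23−9→G=2. Hits: 2.

3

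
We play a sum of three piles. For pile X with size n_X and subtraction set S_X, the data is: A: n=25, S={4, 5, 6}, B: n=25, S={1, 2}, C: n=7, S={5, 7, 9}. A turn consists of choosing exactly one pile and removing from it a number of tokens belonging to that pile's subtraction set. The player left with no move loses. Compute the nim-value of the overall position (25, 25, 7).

Pile A, S = {4, 5, 6}:
n :  0  1  2  3  4  5  6  7  8  9 10 11 12 13 14 15 16 17 18 19 20 21 22 23 24 25
G :  0  0  0  0  1  1  1  1  2  2  0  0  0  0  1  1  1  1  2  2  0  0  0  0  1  1
G_A(25) = 1.
Pile B, S = {1, 2}:
n :  0  1  2  3  4  5  6  7  8  9 10 11 12 13 14 15 16 17 18 19 20 21 22 23 24 25
G :  0  1  2  0  1  2  0  1  2  0  1  2  0  1  2  0  1  2  0  1  2  0  1  2  0  1
G_B(25) = 1.
Pile C, S = {5, 7, 9}:
G(0) = 0
G(1) = mex{} = 0
G(2) = mex{} = 0
G(3) = mex{} = 0
G(4) = mex{} = 0
G(5) = mex{0} = 1
G(6) = mex{0} = 1
G(7) = mex{0,0} = 1
G_C(7) = 1.
Combined Grundy value = 1 ⊕ 1 ⊕ 1 = 1.

1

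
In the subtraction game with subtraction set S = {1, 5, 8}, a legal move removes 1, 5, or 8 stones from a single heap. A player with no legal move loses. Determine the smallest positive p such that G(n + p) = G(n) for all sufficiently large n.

n :  0  1  2  3  4  5  6  7  8  9 10 11 12 13 14 15 16 17 18 19 20 21 22 23 24 25 26 27
G :  0  1  0  1  0  1  0  1  2  3  2  3  2  0  1  0  1  0  1  0  1  2  3  2  3  2  0  1
G(n+13) = G(n) holds for n = 0,…,7 (a full window of length max(S) = 8), so the sequence is purely periodic with period 13.

13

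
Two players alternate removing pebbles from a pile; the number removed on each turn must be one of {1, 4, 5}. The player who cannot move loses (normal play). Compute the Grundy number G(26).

G(0) = 0
G(1) = mex{0} = 1
G(2) = mex{1} = 0
G(3) = mex{0} = 1
G(4) = mex{1,0} = 2
G(5) = mex{2,1,0} = 3
G(6) = mex{3,0,1} = 2
G(7) = mex{2,1,0} = 3
G(8) = mex{3,2,1} = 0
G(9) = mex{0,3,2} = 1
G(10) = mex{1,2,3} = 0
G(11) = mex{0,3,2} = 1
G(12) = mex{1,0,3} = 2
G(13) = mex{2,1,0} = 3
G(14) = mex{3,0,1} = 2
G(15) = mex{2,1,0} = 3
G(16) = mex{3,2,1} = 0
G(17) = mex{0,3,2} = 1
G(18) = mex{1,2,3} = 0
G(19) = mex{0,3,2} = 1
G(20) = mex{1,0,3} = 2
G(21) = mex{2,1,0} = 3
G(22) = mex{3,0,1} = 2
G(23) = mex{2,1,0} = 3
G(24) = mex{3,2,1} = 0
G(25) = mex{0,3,2} = 1
G(26) = mex{1,2,3} = 0

0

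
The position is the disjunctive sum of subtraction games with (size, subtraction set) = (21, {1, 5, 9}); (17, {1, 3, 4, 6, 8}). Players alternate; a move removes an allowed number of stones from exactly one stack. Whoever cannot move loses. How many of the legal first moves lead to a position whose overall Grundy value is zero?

Stack A, S = {1, 5, 9}:
G(0) = 0
G(1) = mex{0} = 1
G(2) = mex{1} = 0
G(3) = mex{0} = 1
G(4) = mex{1} = 0
G(5) = mex{0,0} = 1
G(6) = mex{1,1} = 0
G(7) = mex{0,0} = 1
G(8) = mex{1,1} = 0
G(9) = mex{0,0,0} = 1
G(10) = mex{1,1,1} = 0
G(11) = mex{0,0,0} = 1
G(12) = mex{1,1,1} = 0
G(13) = mex{0,0,0} = 1
G(14) = mex{1,1,1} = 0
G(15) = mex{0,0,0} = 1
G(16) = mex{1,1,1} = 0
G(17) = mex{0,0,0} = 1
G(18) = mex{1,1,1} = 0
G(19) = mex{0,0,0} = 1
G(20) = mex{1,1,1} = 0
G(21) = mex{0,0,0} = 1
G_A(21) = 1.
Stack B, S = {1, 3, 4, 6, 8}:
G(0) = 0
G(1) = mex{0} = 1
G(2) = mex{1} = 0
G(3) = mex{0,0} = 1
G(4) = mex{1,1,0} = 2
G(5) = mex{2,0,1} = 3
G(6) = mex{3,1,0,0} = 2
G(7) = mex{2,2,1,1} = 0
G(8) = mex{0,3,2,0,0} = 1
G(9) = mex{1,2,3,1,1} = 0
G(10) = mex{0,0,2,2,0} = 1
G(11) = mex{1,1,0,3,1} = 2
G(12) = mex{2,0,1,2,2} = 3
G(13) = mex{3,1,0,0,3} = 2
G(14) = mex{2,2,1,1,2} = 0
G(15) = mex{0,3,2,0,0} = 1
G(16) = mex{1,2,3,1,1} = 0
G(17) = mex{0,0,2,2,0} = 1
G_B(17) = 1.
Combined Grundy value = 1 ⊕ 1 = 0.
A winning move leaves total XOR = 0, i.e. changes one component's Grundy value g to g ⊕ X where X is the current total.
Stack A: target g' = 1⊕0 = 1, but every legal move changes the Grundy value (mex property), so 0 moves.
Stack B: target g' = 1⊕0 = 1, but every legal move changes the Grundy value (mex property), so 0 moves.

0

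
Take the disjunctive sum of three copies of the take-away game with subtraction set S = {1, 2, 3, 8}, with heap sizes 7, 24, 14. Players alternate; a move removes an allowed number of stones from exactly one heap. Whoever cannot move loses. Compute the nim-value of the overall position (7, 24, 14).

All heaps use S = {1, 2, 3, 8}:
n :  0  1  2  3  4  5  6  7  8  9 10 11 12 13 14 15 16 17 18 19 20 21 22 23 24
G :  0  1  2  3  0  1  2  3  4  0  1  2  3  0  1  2  3  4  0  1  2  3  0  1  2
Heap A: G(7) = 3.
Heap B: G(24) = 2.
Heap C: G(14) = 1.
Combined Grundy value = 3 ⊕ 2 ⊕ 1 = 0.

0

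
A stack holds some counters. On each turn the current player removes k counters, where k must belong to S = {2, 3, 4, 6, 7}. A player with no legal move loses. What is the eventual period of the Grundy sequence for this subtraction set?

9

G(0) = 0
G(1) = mex{} = 0
G(2) = mex{0} = 1
G(3) = mex{0,0} = 1
G(4) = mex{1,0,0} = 2
G(5) = mex{1,1,0} = 2
G(6) = mex{2,1,1,0} = 3
G(7) = mex{2,2,1,0,0} = 3
G(8) = mex{3,2,2,1,0} = 4
G(9) = mex{3,3,2,1,1} = 0
G(10) = mex{4,3,3,2,1} = 0
G(11) = mex{0,4,3,2,2} = 1
G(12) = mex{0,0,4,3,2} = 1
G(13) = mex{1,0,0,3,3} = 2
G(14) = mex{1,1,0,4,3} = 2
G(15) = mex{2,1,1,0,4} = 3
G(16) = mex{2,2,1,0,0} = 3
G(17) = mex{3,2,2,1,0} = 4
G(18) = mex{3,3,2,1,1} = 0
G(19) = mex{4,3,3,2,1} = 0
G(n+9) = G(n) holds for n = 0,…,6 (a full window of length max(S) = 7), so the sequence is purely periodic with period 9.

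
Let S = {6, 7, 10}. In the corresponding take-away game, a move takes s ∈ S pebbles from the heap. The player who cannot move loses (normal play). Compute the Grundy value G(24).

1

n :  0  1  2  3  4  5  6  7  8  9 10 11 12 13 14 15 16 17 18 19 20 21 22 23 24
G :  0  0  0  0  0  0  1  1  1  1  1  1  2  2  2  2  0  0  0  0  0  0  1  1  1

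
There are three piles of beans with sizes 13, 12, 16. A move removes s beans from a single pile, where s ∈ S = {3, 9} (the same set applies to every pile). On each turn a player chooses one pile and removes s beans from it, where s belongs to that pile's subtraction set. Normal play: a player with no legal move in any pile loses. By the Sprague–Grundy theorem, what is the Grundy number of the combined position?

1

All piles use S = {3, 9}:
n :  0  1  2  3  4  5  6  7  8  9 10 11 12 13 14 15 16
G :  0  0  0  1  1  1  0  0  0  1  1  1  0  0  0  1  1
Pile A: G(13) = 0.
Pile B: G(12) = 0.
Pile C: G(16) = 1.
Combined Grundy value = 0 ⊕ 0 ⊕ 1 = 1.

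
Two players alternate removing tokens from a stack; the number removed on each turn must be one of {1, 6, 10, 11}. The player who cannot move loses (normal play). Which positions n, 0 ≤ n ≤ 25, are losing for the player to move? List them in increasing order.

0, 2, 4, 7, 9, 16, 21, 23, 25

n :  0  1  2  3  4  5  6  7  8  9 10 11 12 13 14 15 16 17 18 19 20 21 22 23 24 25
G :  0  1  0  1  0  1  2  0  1  0  1  2  3  2  3  2  0  1  2  3  2  0  1  0  1  0
P-positions are exactly the n with G(n) = 0.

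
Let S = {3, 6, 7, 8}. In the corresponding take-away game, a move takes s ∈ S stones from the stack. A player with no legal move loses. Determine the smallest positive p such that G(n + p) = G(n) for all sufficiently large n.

11

n :  0  1  2  3  4  5  6  7  8  9 10 11 12 13 14 15 16 17 18 19 20 21 22 23
G :  0  0  0  1  1  1  2  2  2  3  3  0  0  0  1  1  1  2  2  2  3  3  0  0
G(n+11) = G(n) holds for n = 0,…,7 (a full window of length max(S) = 8), so the sequence is purely periodic with period 11.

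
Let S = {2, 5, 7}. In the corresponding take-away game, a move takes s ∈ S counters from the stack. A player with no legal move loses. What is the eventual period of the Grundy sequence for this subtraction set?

22

G(0) = 0
G(1) = mex{} = 0
G(2) = mex{0} = 1
G(3) = mex{0} = 1
G(4) = mex{1} = 0
G(5) = mex{1,0} = 2
G(6) = mex{0,0} = 1
G(7) = mex{2,1,0} = 3
G(8) = mex{1,1,0} = 2
G(9) = mex{3,0,1} = 2
G(10) = mex{2,2,1} = 0
G(11) = mex{2,1,0} = 3
G(12) = mex{0,3,2} = 1
G(13) = mex{3,2,1} = 0
G(14) = mex{1,2,3} = 0
G(15) = mex{0,0,2} = 1
G(16) = mex{0,3,2} = 1
G(17) = mex{1,1,0} = 2
G(18) = mex{1,0,3} = 2
G(19) = mex{2,0,1} = 3
G(20) = mex{2,1,0} = 3
G(21) = mex{3,1,0} = 2
G(22) = mex{3,2,1} = 0
G(23) = mex{2,2,1} = 0
G(24) = mex{0,3,2} = 1
G(25) = mex{0,3,2} = 1
G(26) = mex{1,2,3} = 0
G(27) = mex{1,0,3} = 2
G(28) = mex{0,0,2} = 1
G(29) = mex{2,1,0} = 3
G(30) = mex{1,1,0} = 2
G(31) = mex{3,0,1} = 2
G(32) = mex{2,2,1} = 0
G(33) = mex{2,1,0} = 3
G(34) = mex{0,3,2} = 1
G(35) = mex{3,2,1} = 0
G(36) = mex{1,2,3} = 0
G(37) = mex{0,0,2} = 1
G(38) = mex{0,3,2} = 1
G(39) = mex{1,1,0} = 2
G(40) = mex{1,0,3} = 2
G(41) = mex{2,0,1} = 3
G(42) = mex{2,1,0} = 3
G(43) = mex{3,1,0} = 2
G(44) = mex{3,2,1} = 0
G(45) = mex{2,2,1} = 0
G(n+22) = G(n) holds for n = 0,…,6 (a full window of length max(S) = 7), so the sequence is purely periodic with period 22.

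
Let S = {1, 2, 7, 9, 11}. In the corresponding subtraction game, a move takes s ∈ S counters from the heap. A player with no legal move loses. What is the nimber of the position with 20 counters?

G(0) = 0
G(1) = mex{0} = 1
G(2) = mex{1,0} = 2
G(3) = mex{2,1} = 0
G(4) = mex{0,2} = 1
G(5) = mex{1,0} = 2
G(6) = mex{2,1} = 0
G(7) = mex{0,2,0} = 1
G(8) = mex{1,0,1} = 2
G(9) = mex{2,1,2,0} = 3
G(10) = mex{3,2,0,1} = 4
G(11) = mex{4,3,1,2,0} = 5
G(12) = mex{5,4,2,0,1} = 3
G(13) = mex{3,5,0,1,2} = 4
G(14) = mex{4,3,1,2,0} = 5
G(15) = mex{5,4,2,0,1} = 3
G(16) = mex{3,5,3,1,2} = 0
G(17) = mex{0,3,4,2,0} = 1
G(18) = mex{1,0,5,3,1} = 2
G(19) = mex{2,1,3,4,2} = 0
G(20) = mex{0,2,4,5,3} = 1

1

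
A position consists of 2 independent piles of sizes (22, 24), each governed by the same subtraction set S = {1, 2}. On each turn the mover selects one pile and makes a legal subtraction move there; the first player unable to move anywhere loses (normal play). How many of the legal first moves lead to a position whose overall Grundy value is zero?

All piles use S = {1, 2}:
G(0) = 0
G(1) = mex{0} = 1
G(2) = mex{1,0} = 2
G(3) = mex{2,1} = 0
G(4) = mex{0,2} = 1
G(5) = mex{1,0} = 2
G(6) = mex{2,1} = 0
G(7) = mex{0,2} = 1
G(8) = mex{1,0} = 2
G(9) = mex{2,1} = 0
G(10) = mex{0,2} = 1
G(11) = mex{1,0} = 2
G(12) = mex{2,1} = 0
G(13) = mex{0,2} = 1
G(14) = mex{1,0} = 2
G(15) = mex{2,1} = 0
G(16) = mex{0,2} = 1
G(17) = mex{1,0} = 2
G(18) = mex{2,1} = 0
G(19) = mex{0,2} = 1
G(20) = mex{1,0} = 2
G(21) = mex{2,1} = 0
G(22) = mex{0,2} = 1
G(23) = mex{1,0} = 2
G(24) = mex{2,1} = 0
Pile A: G(22) = 1.
Pile B: G(24) = 0.
Combined Grundy value = 1 ⊕ 0 = 1.
A winning move leaves total XOR = 0, i.e. changes one component's Grundy value g to g ⊕ X where X is the current total.
Pile A: need g' = 1⊕1 = 0. Options: 22−1→G=0, 22−2→G=2. Hits: 1.
Pile B: need g' = 0⊕1 = 1. Options: 24−1→G=2, 24−2→G=1. Hits: 1.

2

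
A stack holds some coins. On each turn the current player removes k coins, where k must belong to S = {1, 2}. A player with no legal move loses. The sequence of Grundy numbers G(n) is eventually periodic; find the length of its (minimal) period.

3

G(0) = 0
G(1) = mex{0} = 1
G(2) = mex{1,0} = 2
G(3) = mex{2,1} = 0
G(4) = mex{0,2} = 1
G(5) = mex{1,0} = 2
G(6) = mex{2,1} = 0
G(7) = mex{0,2} = 1
G(8) = mex{1,0} = 2
G(9) = mex{2,1} = 0
G(10) = mex{0,2} = 1
G(11) = mex{1,0} = 2
G(12) = mex{2,1} = 0
G(13) = mex{0,2} = 1
G(14) = mex{1,0} = 2
G(n+3) = G(n) holds for n = 0,…,1 (a full window of length max(S) = 2), so the sequence is purely periodic with period 3.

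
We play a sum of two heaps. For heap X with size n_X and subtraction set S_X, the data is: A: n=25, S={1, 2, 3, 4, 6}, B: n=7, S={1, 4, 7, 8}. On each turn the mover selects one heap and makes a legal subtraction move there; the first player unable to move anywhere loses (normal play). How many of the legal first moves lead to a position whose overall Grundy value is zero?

Heap A, S = {1, 2, 3, 4, 6}:
G(0) = 0
G(1) = mex{0} = 1
G(2) = mex{1,0} = 2
G(3) = mex{2,1,0} = 3
G(4) = mex{3,2,1,0} = 4
G(5) = mex{4,3,2,1} = 0
G(6) = mex{0,4,3,2,0} = 1
G(7) = mex{1,0,4,3,1} = 2
G(8) = mex{2,1,0,4,2} = 3
G(9) = mex{3,2,1,0,3} = 4
G(10) = mex{4,3,2,1,4} = 0
G(11) = mex{0,4,3,2,0} = 1
G(12) = mex{1,0,4,3,1} = 2
G(13) = mex{2,1,0,4,2} = 3
G(14) = mex{3,2,1,0,3} = 4
G(15) = mex{4,3,2,1,4} = 0
G(16) = mex{0,4,3,2,0} = 1
G(17) = mex{1,0,4,3,1} = 2
G(18) = mex{2,1,0,4,2} = 3
G(19) = mex{3,2,1,0,3} = 4
G(20) = mex{4,3,2,1,4} = 0
G(21) = mex{0,4,3,2,0} = 1
G(22) = mex{1,0,4,3,1} = 2
G(23) = mex{2,1,0,4,2} = 3
G(24) = mex{3,2,1,0,3} = 4
G(25) = mex{4,3,2,1,4} = 0
G_A(25) = 0.
Heap B, S = {1, 4, 7, 8}:
n : 0 1 2 3 4 5 6 7
G : 0 1 0 1 2 0 1 2
G_B(7) = 2.
Combined Grundy value = 0 ⊕ 2 = 2.
A winning move leaves total XOR = 0, i.e. changes one component's Grundy value g to g ⊕ X where X is the current total.
Heap A: need g' = 0⊕2 = 2. Options: 25−1→G=4, 25−2→G=3, 25−3→G=2, 25−4→G=1, 25−6→G=4. Hits: 1.
Heap B: need g' = 2⊕2 = 0. Options: 7−1→G=1, 7−4→G=1, 7−7→G=0. Hits: 1.

2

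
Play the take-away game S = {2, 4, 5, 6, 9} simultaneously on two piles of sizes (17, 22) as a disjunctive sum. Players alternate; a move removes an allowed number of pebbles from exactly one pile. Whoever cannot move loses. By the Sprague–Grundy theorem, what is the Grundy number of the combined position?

1

All piles use S = {2, 4, 5, 6, 9}:
G(0) = 0
G(1) = mex{} = 0
G(2) = mex{0} = 1
G(3) = mex{0} = 1
G(4) = mex{1,0} = 2
G(5) = mex{1,0,0} = 2
G(6) = mex{2,1,0,0} = 3
G(7) = mex{2,1,1,0} = 3
G(8) = mex{3,2,1,1} = 0
G(9) = mex{3,2,2,1,0} = 4
G(10) = mex{0,3,2,2,0} = 1
G(11) = mex{4,3,3,2,1} = 0
G(12) = mex{1,0,3,3,1} = 2
G(13) = mex{0,4,0,3,2} = 1
G(14) = mex{2,1,4,0,2} = 3
G(15) = mex{1,0,1,4,3} = 2
G(16) = mex{3,2,0,1,3} = 4
G(17) = mex{2,1,2,0,0} = 3
G(18) = mex{4,3,1,2,4} = 0
G(19) = mex{3,2,3,1,1} = 0
G(20) = mex{0,4,2,3,0} = 1
G(21) = mex{0,3,4,2,2} = 1
G(22) = mex{1,0,3,4,1} = 2
Pile A: G(17) = 3.
Pile B: G(22) = 2.
Combined Grundy value = 3 ⊕ 2 = 1.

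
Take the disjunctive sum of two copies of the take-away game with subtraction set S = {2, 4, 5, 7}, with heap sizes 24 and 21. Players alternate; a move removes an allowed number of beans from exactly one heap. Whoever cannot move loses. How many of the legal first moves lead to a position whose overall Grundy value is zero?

All heaps use S = {2, 4, 5, 7}:
n :  0  1  2  3  4  5  6  7  8  9 10 11 12 13 14 15 16 17 18 19 20 21 22 23 24
G :  0  0  1  1  2  2  3  3  4  0  0  1  1  2  2  3  3  4  0  0  1  1  2  2  3
Heap A: G(24) = 3.
Heap B: G(21) = 1.
Combined Grundy value = 3 ⊕ 1 = 2.
A winning move leaves total XOR = 0, i.e. changes one component's Grundy value g to g ⊕ X where X is the current total.
Heap A: need g' = 3⊕2 = 1. Options: 24−2→G=2, 24−4→G=1, 24−5→G=0, 24−7→G=4. Hits: 1.
Heap B: need g' = 1⊕2 = 3. Options: 21−2→G=0, 21−4→G=4, 21−5→G=3, 21−7→G=2. Hits: 1.

2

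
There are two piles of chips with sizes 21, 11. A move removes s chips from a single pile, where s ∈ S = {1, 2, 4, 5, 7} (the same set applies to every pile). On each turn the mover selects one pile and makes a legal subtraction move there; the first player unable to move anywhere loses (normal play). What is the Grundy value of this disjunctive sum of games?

2

All piles use S = {1, 2, 4, 5, 7}:
G(0) = 0
G(1) = mex{0} = 1
G(2) = mex{1,0} = 2
G(3) = mex{2,1} = 0
G(4) = mex{0,2,0} = 1
G(5) = mex{1,0,1,0} = 2
G(6) = mex{2,1,2,1} = 0
G(7) = mex{0,2,0,2,0} = 1
G(8) = mex{1,0,1,0,1} = 2
G(9) = mex{2,1,2,1,2} = 0
G(10) = mex{0,2,0,2,0} = 1
G(11) = mex{1,0,1,0,1} = 2
G(12) = mex{2,1,2,1,2} = 0
G(13) = mex{0,2,0,2,0} = 1
G(14) = mex{1,0,1,0,1} = 2
G(15) = mex{2,1,2,1,2} = 0
G(16) = mex{0,2,0,2,0} = 1
G(17) = mex{1,0,1,0,1} = 2
G(18) = mex{2,1,2,1,2} = 0
G(19) = mex{0,2,0,2,0} = 1
G(20) = mex{1,0,1,0,1} = 2
G(21) = mex{2,1,2,1,2} = 0
Pile A: G(21) = 0.
Pile B: G(11) = 2.
Combined Grundy value = 0 ⊕ 2 = 2.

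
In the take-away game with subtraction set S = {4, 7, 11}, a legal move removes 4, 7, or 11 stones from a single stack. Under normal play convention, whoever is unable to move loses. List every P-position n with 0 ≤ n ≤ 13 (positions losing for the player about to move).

0, 1, 2, 3

n :  0  1  2  3  4  5  6  7  8  9 10 11 12 13
G :  0  0  0  0  1  1  1  1  2  2  2  2  3  3
P-positions are exactly the n with G(n) = 0.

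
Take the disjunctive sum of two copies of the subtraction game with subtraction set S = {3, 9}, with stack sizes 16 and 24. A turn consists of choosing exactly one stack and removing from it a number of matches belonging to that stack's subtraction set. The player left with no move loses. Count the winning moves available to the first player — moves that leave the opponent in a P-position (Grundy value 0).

All stacks use S = {3, 9}:
n :  0  1  2  3  4  5  6  7  8  9 10 11 12 13 14 15 16 17 18 19 20 21 22 23 24
G :  0  0  0  1  1  1  0  0  0  1  1  1  0  0  0  1  1  1  0  0  0  1  1  1  0
Stack A: G(16) = 1.
Stack B: G(24) = 0.
Combined Grundy value = 1 ⊕ 0 = 1.
A winning move leaves total XOR = 0, i.e. changes one component's Grundy value g to g ⊕ X where X is the current total.
Stack A: need g' = 1⊕1 = 0. Options: 16−3→G=0, 16−9→G=0. Hits: 2.
Stack B: need g' = 0⊕1 = 1. Options: 24−3→G=1, 24−9→G=1. Hits: 2.

4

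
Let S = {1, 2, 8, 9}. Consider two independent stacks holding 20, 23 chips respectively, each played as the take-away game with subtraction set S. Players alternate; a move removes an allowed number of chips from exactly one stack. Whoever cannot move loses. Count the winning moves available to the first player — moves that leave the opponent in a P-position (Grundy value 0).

All stacks use S = {1, 2, 8, 9}:
n :  0  1  2  3  4  5  6  7  8  9 10 11 12 13 14 15 16 17 18 19 20 21 22 23
G :  0  1  2  0  1  2  0  1  2  3  0  1  2  0  1  2  0  1  2  3  0  1  2  0
Stack A: G(20) = 0.
Stack B: G(23) = 0.
Combined Grundy value = 0 ⊕ 0 = 0.
A winning move leaves total XOR = 0, i.e. changes one component's Grundy value g to g ⊕ X where X is the current total.
Stack A: target g' = 0⊕0 = 0, but every legal move changes the Grundy value (mex property), so 0 moves.
Stack B: target g' = 0⊕0 = 0, but every legal move changes the Grundy value (mex property), so 0 moves.

0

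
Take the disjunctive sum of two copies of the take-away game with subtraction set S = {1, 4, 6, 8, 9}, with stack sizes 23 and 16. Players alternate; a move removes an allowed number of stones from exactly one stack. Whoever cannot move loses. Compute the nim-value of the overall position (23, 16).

3

All stacks use S = {1, 4, 6, 8, 9}:
n :  0  1  2  3  4  5  6  7  8  9 10 11 12 13 14 15 16 17 18 19 20 21 22 23
G :  0  1  0  1  2  0  1  0  1  2  3  2  0  1  2  3  2  0  1  0  1  2  0  1
Stack A: G(23) = 1.
Stack B: G(16) = 2.
Combined Grundy value = 1 ⊕ 2 = 3.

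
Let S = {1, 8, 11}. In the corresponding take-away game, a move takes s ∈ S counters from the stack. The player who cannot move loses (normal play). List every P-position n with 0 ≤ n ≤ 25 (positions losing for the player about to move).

0, 2, 4, 6, 9, 16, 18, 21, 23, 25

n :  0  1  2  3  4  5  6  7  8  9 10 11 12 13 14 15 16 17 18 19 20 21 22 23 24 25
G :  0  1  0  1  0  1  0  1  2  0  1  2  3  2  3  2  0  1  0  1  2  0  1  0  1  0
P-positions are exactly the n with G(n) = 0.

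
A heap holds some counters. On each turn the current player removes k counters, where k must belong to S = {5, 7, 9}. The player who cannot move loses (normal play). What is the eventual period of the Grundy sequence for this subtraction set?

n :  0  1  2  3  4  5  6  7  8  9 10 11 12 13 14 15 16 17 18 19 20 21 22 23 24 25 26 27 28 29
G :  0  0  0  0  0  1  1  1  1  1  2  2  2  2  0  0  0  0  0  1  1  1  1  1  2  2  2  2  0  0
G(n+14) = G(n) holds for n = 0,…,8 (a full window of length max(S) = 9), so the sequence is purely periodic with period 14.

14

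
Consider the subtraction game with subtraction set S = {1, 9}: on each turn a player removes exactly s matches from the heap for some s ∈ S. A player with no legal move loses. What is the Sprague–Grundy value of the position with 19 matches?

n :  0  1  2  3  4  5  6  7  8  9 10 11 12 13 14 15 16 17 18 19
G :  0  1  0  1  0  1  0  1  0  1  0  1  0  1  0  1  0  1  0  1

1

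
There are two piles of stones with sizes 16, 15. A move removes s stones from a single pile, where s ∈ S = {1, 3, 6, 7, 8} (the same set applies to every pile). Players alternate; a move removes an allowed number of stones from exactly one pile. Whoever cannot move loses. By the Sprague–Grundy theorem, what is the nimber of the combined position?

1

All piles use S = {1, 3, 6, 7, 8}:
n :  0  1  2  3  4  5  6  7  8  9 10 11 12 13 14 15 16
G :  0  1  0  1  0  1  2  3  2  3  2  3  4  0  1  0  1
Pile A: G(16) = 1.
Pile B: G(15) = 0.
Combined Grundy value = 1 ⊕ 0 = 1.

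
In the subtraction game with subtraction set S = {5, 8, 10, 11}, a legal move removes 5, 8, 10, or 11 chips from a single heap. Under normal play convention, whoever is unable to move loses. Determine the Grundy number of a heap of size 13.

2

n :  0  1  2  3  4  5  6  7  8  9 10 11 12 13
G :  0  0  0  0  0  1  1  1  1  1  2  2  2  2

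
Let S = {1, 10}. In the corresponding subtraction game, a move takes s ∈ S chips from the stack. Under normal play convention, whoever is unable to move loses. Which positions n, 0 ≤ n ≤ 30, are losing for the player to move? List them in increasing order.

0, 2, 4, 6, 8, 11, 13, 15, 17, 19, 22, 24, 26, 28, 30

n :  0  1  2  3  4  5  6  7  8  9 10 11 12 13 14 15 16 17 18 19 20 21 22 23 24 25 26 27 28 29 30
G :  0  1  0  1  0  1  0  1  0  1  2  0  1  0  1  0  1  0  1  0  1  2  0  1  0  1  0  1  0  1  0
P-positions are exactly the n with G(n) = 0.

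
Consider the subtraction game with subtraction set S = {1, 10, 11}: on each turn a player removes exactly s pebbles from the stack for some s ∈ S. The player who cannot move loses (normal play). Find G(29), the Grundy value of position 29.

G(0) = 0
G(1) = mex{0} = 1
G(2) = mex{1} = 0
G(3) = mex{0} = 1
G(4) = mex{1} = 0
G(5) = mex{0} = 1
G(6) = mex{1} = 0
G(7) = mex{0} = 1
G(8) = mex{1} = 0
G(9) = mex{0} = 1
G(10) = mex{1,0} = 2
G(11) = mex{2,1,0} = 3
G(12) = mex{3,0,1} = 2
G(13) = mex{2,1,0} = 3
G(14) = mex{3,0,1} = 2
G(15) = mex{2,1,0} = 3
G(16) = mex{3,0,1} = 2
G(17) = mex{2,1,0} = 3
G(18) = mex{3,0,1} = 2
G(19) = mex{2,1,0} = 3
G(20) = mex{3,2,1} = 0
G(21) = mex{0,3,2} = 1
G(22) = mex{1,2,3} = 0
G(23) = mex{0,3,2} = 1
G(24) = mex{1,2,3} = 0
G(25) = mex{0,3,2} = 1
G(26) = mex{1,2,3} = 0
G(27) = mex{0,3,2} = 1
G(28) = mex{1,2,3} = 0
G(29) = mex{0,3,2} = 1

1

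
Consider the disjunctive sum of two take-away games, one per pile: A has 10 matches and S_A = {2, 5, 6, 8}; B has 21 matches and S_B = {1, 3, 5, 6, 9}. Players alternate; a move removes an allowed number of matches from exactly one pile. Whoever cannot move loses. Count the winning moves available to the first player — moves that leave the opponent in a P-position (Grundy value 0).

0

Pile A, S = {2, 5, 6, 8}:
G(0) = 0
G(1) = mex{} = 0
G(2) = mex{0} = 1
G(3) = mex{0} = 1
G(4) = mex{1} = 0
G(5) = mex{1,0} = 2
G(6) = mex{0,0,0} = 1
G(7) = mex{2,1,0} = 3
G(8) = mex{1,1,1,0} = 2
G(9) = mex{3,0,1,0} = 2
G(10) = mex{2,2,0,1} = 3
G_A(10) = 3.
Pile B, S = {1, 3, 5, 6, 9}:
n :  0  1  2  3  4  5  6  7  8  9 10 11 12 13 14 15 16 17 18 19 20 21
G :  0  1  0  1  0  1  2  3  2  3  2  3  0  1  0  1  0  1  2  3  2  3
G_B(21) = 3.
Combined Grundy value = 3 ⊕ 3 = 0.
A winning move leaves total XOR = 0, i.e. changes one component's Grundy value g to g ⊕ X where X is the current total.
Pile A: target g' = 3⊕0 = 3, but every legal move changes the Grundy value (mex property), so 0 moves.
Pile B: target g' = 3⊕0 = 3, but every legal move changes the Grundy value (mex property), so 0 moves.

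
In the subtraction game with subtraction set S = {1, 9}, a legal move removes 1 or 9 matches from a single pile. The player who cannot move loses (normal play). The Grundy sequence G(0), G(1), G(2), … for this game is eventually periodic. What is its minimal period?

G(0) = 0
G(1) = mex{0} = 1
G(2) = mex{1} = 0
G(3) = mex{0} = 1
G(4) = mex{1} = 0
G(5) = mex{0} = 1
G(6) = mex{1} = 0
G(7) = mex{0} = 1
G(8) = mex{1} = 0
G(9) = mex{0,0} = 1
G(10) = mex{1,1} = 0
G(11) = mex{0,0} = 1
G(12) = mex{1,1} = 0
G(13) = mex{0,0} = 1
G(14) = mex{1,1} = 0
G(n+2) = G(n) holds for n = 0,…,8 (a full window of length max(S) = 9), so the sequence is purely periodic with period 2.

2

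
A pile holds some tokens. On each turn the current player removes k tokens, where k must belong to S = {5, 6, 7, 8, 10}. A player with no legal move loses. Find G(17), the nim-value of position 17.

n :  0  1  2  3  4  5  6  7  8  9 10 11 12 13 14 15 16 17
G :  0  0  0  0  0  1  1  1  1  1  2  2  2  2  2  0  0  0

0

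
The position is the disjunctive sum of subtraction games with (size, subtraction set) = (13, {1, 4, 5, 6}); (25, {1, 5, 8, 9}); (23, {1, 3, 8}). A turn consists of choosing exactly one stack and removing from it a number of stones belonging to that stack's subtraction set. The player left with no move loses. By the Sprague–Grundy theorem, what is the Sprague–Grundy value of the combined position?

Stack A, S = {1, 4, 5, 6}:
n :  0  1  2  3  4  5  6  7  8  9 10 11 12 13
G :  0  1  0  1  2  3  2  3  4  0  1  0  1  2
G_A(13) = 2.
Stack B, S = {1, 5, 8, 9}:
G(0) = 0
G(1) = mex{0} = 1
G(2) = mex{1} = 0
G(3) = mex{0} = 1
G(4) = mex{1} = 0
G(5) = mex{0,0} = 1
G(6) = mex{1,1} = 0
G(7) = mex{0,0} = 1
G(8) = mex{1,1,0} = 2
G(9) = mex{2,0,1,0} = 3
G(10) = mex{3,1,0,1} = 2
G(11) = mex{2,0,1,0} = 3
G(12) = mex{3,1,0,1} = 2
G(13) = mex{2,2,1,0} = 3
G(14) = mex{3,3,0,1} = 2
G(15) = mex{2,2,1,0} = 3
G(16) = mex{3,3,2,1} = 0
G(17) = mex{0,2,3,2} = 1
G(18) = mex{1,3,2,3} = 0
G(19) = mex{0,2,3,2} = 1
G(20) = mex{1,3,2,3} = 0
G(21) = mex{0,0,3,2} = 1
G(22) = mex{1,1,2,3} = 0
G(23) = mex{0,0,3,2} = 1
G(24) = mex{1,1,0,3} = 2
G(25) = mex{2,0,1,0} = 3
G_B(25) = 3.
Stack C, S = {1, 3, 8}:
n :  0  1  2  3  4  5  6  7  8  9 10 11 12 13 14 15 16 17 18 19 20 21 22 23
G :  0  1  0  1  0  1  0  1  2  3  2  0  1  0  1  0  1  0  1  2  3  2  0  1
G_C(23) = 1.
Combined Grundy value = 2 ⊕ 3 ⊕ 1 = 0.

0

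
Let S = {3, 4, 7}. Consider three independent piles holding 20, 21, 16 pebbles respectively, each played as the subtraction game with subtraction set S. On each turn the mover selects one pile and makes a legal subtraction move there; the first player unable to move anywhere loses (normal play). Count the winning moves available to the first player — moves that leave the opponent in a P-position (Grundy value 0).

All piles use S = {3, 4, 7}:
n :  0  1  2  3  4  5  6  7  8  9 10 11 12 13 14 15 16 17 18 19 20 21
G :  0  0  0  1  1  1  2  2  2  3  0  0  0  1  1  1  2  2  2  3  0  0
Pile A: G(20) = 0.
Pile B: G(21) = 0.
Pile C: G(16) = 2.
Combined Grundy value = 0 ⊕ 0 ⊕ 2 = 2.
A winning move leaves total XOR = 0, i.e. changes one component's Grundy value g to g ⊕ X where X is the current total.
Pile A: need g' = 0⊕2 = 2. Options: 20−3→G=2, 20−4→G=2, 20−7→G=1. Hits: 2.
Pile B: need g' = 0⊕2 = 2. Options: 21−3→G=2, 21−4→G=2, 21−7→G=1. Hits: 2.
Pile C: need g' = 2⊕2 = 0. Options: 16−3→G=1, 16−4→G=0, 16−7→G=3. Hits: 1.

5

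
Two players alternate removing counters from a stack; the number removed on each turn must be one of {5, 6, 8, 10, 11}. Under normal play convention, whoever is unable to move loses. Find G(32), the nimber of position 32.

n :  0  1  2  3  4  5  6  7  8  9 10 11 12 13 14 15 16 17 18 19 20 21 22 23 24 25 26 27 28 29 30 31 32
G :  0  0  0  0  0  1  1  1  1  1  2  2  2  2  2  3  0  0  0  0  0  1  1  1  1  1  2  2  2  2  2  3  0

0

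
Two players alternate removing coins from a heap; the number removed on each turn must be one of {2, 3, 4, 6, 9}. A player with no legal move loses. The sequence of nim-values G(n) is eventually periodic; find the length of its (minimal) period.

5

n :  0  1  2  3  4  5  6  7  8  9 10 11 12 13 14 15 16 17 18 19 20 21 22 23 24 25 26 27
G :  0  0  1  1  2  2  3  3  0  4  1  5  2  0  3  1  4  2  0  3  1  4  2  0  3  1  4  2
From n = 12 onward G(n+5) = G(n); since this holds over max(S) = 9 consecutive positions the period is 5 (pre-period 12).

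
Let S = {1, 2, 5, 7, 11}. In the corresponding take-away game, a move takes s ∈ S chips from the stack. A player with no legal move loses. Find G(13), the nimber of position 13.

1

G(0) = 0
G(1) = mex{0} = 1
G(2) = mex{1,0} = 2
G(3) = mex{2,1} = 0
G(4) = mex{0,2} = 1
G(5) = mex{1,0,0} = 2
G(6) = mex{2,1,1} = 0
G(7) = mex{0,2,2,0} = 1
G(8) = mex{1,0,0,1} = 2
G(9) = mex{2,1,1,2} = 0
G(10) = mex{0,2,2,0} = 1
G(11) = mex{1,0,0,1,0} = 2
G(12) = mex{2,1,1,2,1} = 0
G(13) = mex{0,2,2,0,2} = 1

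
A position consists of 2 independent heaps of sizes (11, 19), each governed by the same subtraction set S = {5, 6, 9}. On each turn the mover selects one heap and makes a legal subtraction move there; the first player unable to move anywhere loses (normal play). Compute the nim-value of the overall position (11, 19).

3

All heaps use S = {5, 6, 9}:
G(0) = 0
G(1) = mex{} = 0
G(2) = mex{} = 0
G(3) = mex{} = 0
G(4) = mex{} = 0
G(5) = mex{0} = 1
G(6) = mex{0,0} = 1
G(7) = mex{0,0} = 1
G(8) = mex{0,0} = 1
G(9) = mex{0,0,0} = 1
G(10) = mex{1,0,0} = 2
G(11) = mex{1,1,0} = 2
G(12) = mex{1,1,0} = 2
G(13) = mex{1,1,0} = 2
G(14) = mex{1,1,1} = 0
G(15) = mex{2,1,1} = 0
G(16) = mex{2,2,1} = 0
G(17) = mex{2,2,1} = 0
G(18) = mex{2,2,1} = 0
G(19) = mex{0,2,2} = 1
Heap A: G(11) = 2.
Heap B: G(19) = 1.
Combined Grundy value = 2 ⊕ 1 = 3.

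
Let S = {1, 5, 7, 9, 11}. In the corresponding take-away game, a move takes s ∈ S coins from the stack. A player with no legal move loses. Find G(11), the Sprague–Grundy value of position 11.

1

n :  0  1  2  3  4  5  6  7  8  9 10 11
G :  0  1  0  1  0  1  0  1  0  1  0  1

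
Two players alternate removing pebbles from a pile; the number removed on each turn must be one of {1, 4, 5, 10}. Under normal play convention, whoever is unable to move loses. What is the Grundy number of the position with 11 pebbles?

0

n :  0  1  2  3  4  5  6  7  8  9 10 11
G :  0  1  0  1  2  3  2  3  0  1  4  0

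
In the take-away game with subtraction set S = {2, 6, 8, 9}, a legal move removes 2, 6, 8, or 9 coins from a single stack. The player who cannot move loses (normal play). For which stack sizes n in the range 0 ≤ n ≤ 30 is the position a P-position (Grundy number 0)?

0, 1, 4, 5, 15, 16, 19, 20, 30

G(0) = 0
G(1) = mex{} = 0
G(2) = mex{0} = 1
G(3) = mex{0} = 1
G(4) = mex{1} = 0
G(5) = mex{1} = 0
G(6) = mex{0,0} = 1
G(7) = mex{0,0} = 1
G(8) = mex{1,1,0} = 2
G(9) = mex{1,1,0,0} = 2
G(10) = mex{2,0,1,0} = 3
G(11) = mex{2,0,1,1} = 3
G(12) = mex{3,1,0,1} = 2
G(13) = mex{3,1,0,0} = 2
G(14) = mex{2,2,1,0} = 3
G(15) = mex{2,2,1,1} = 0
G(16) = mex{3,3,2,1} = 0
G(17) = mex{0,3,2,2} = 1
G(18) = mex{0,2,3,2} = 1
G(19) = mex{1,2,3,3} = 0
G(20) = mex{1,3,2,3} = 0
G(21) = mex{0,0,2,2} = 1
G(22) = mex{0,0,3,2} = 1
G(23) = mex{1,1,0,3} = 2
G(24) = mex{1,1,0,0} = 2
G(25) = mex{2,0,1,0} = 3
G(26) = mex{2,0,1,1} = 3
G(27) = mex{3,1,0,1} = 2
G(28) = mex{3,1,0,0} = 2
G(29) = mex{2,2,1,0} = 3
G(30) = mex{2,2,1,1} = 0
P-positions are exactly the n with G(n) = 0.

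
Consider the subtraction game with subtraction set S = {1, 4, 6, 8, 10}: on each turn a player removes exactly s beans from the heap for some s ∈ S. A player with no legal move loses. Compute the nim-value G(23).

G(0) = 0
G(1) = mex{0} = 1
G(2) = mex{1} = 0
G(3) = mex{0} = 1
G(4) = mex{1,0} = 2
G(5) = mex{2,1} = 0
G(6) = mex{0,0,0} = 1
G(7) = mex{1,1,1} = 0
G(8) = mex{0,2,0,0} = 1
G(9) = mex{1,0,1,1} = 2
G(10) = mex{2,1,2,0,0} = 3
G(11) = mex{3,0,0,1,1} = 2
G(12) = mex{2,1,1,2,0} = 3
G(13) = mex{3,2,0,0,1} = 4
G(14) = mex{4,3,1,1,2} = 0
G(15) = mex{0,2,2,0,0} = 1
G(16) = mex{1,3,3,1,1} = 0
G(17) = mex{0,4,2,2,0} = 1
G(18) = mex{1,0,3,3,1} = 2
G(19) = mex{2,1,4,2,2} = 0
G(20) = mex{0,0,0,3,3} = 1
G(21) = mex{1,1,1,4,2} = 0
G(22) = mex{0,2,0,0,3} = 1
G(23) = mex{1,0,1,1,4} = 2

2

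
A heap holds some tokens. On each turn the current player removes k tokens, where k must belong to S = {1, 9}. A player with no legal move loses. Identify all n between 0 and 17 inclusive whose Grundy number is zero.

0, 2, 4, 6, 8, 10, 12, 14, 16

n :  0  1  2  3  4  5  6  7  8  9 10 11 12 13 14 15 16 17
G :  0  1  0  1  0  1  0  1  0  1  0  1  0  1  0  1  0  1
P-positions are exactly the n with G(n) = 0.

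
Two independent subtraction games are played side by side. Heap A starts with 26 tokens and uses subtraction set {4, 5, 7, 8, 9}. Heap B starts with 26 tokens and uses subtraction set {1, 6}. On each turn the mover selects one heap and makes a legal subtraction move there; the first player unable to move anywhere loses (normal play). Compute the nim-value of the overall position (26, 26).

1

Heap A, S = {4, 5, 7, 8, 9}:
G(0) = 0
G(1) = mex{} = 0
G(2) = mex{} = 0
G(3) = mex{} = 0
G(4) = mex{0} = 1
G(5) = mex{0,0} = 1
G(6) = mex{0,0} = 1
G(7) = mex{0,0,0} = 1
G(8) = mex{1,0,0,0} = 2
G(9) = mex{1,1,0,0,0} = 2
G(10) = mex{1,1,0,0,0} = 2
G(11) = mex{1,1,1,0,0} = 2
G(12) = mex{2,1,1,1,0} = 3
G(13) = mex{2,2,1,1,1} = 0
G(14) = mex{2,2,1,1,1} = 0
G(15) = mex{2,2,2,1,1} = 0
G(16) = mex{3,2,2,2,1} = 0
G(17) = mex{0,3,2,2,2} = 1
G(18) = mex{0,0,2,2,2} = 1
G(19) = mex{0,0,3,2,2} = 1
G(20) = mex{0,0,0,3,2} = 1
G(21) = mex{1,0,0,0,3} = 2
G(22) = mex{1,1,0,0,0} = 2
G(23) = mex{1,1,0,0,0} = 2
G(24) = mex{1,1,1,0,0} = 2
G(25) = mex{2,1,1,1,0} = 3
G(26) = mex{2,2,1,1,1} = 0
G_A(26) = 0.
Heap B, S = {1, 6}:
n :  0  1  2  3  4  5  6  7  8  9 10 11 12 13 14 15 16 17 18 19 20 21 22 23 24 25 26
G :  0  1  0  1  0  1  2  0  1  0  1  0  1  2  0  1  0  1  0  1  2  0  1  0  1  0  1
G_B(26) = 1.
Combined Grundy value = 0 ⊕ 1 = 1.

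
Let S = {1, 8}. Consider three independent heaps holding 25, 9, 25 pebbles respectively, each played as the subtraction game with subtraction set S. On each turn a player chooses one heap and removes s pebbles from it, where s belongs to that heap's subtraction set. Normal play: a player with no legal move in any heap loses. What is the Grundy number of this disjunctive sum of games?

All heaps use S = {1, 8}:
G(0) = 0
G(1) = mex{0} = 1
G(2) = mex{1} = 0
G(3) = mex{0} = 1
G(4) = mex{1} = 0
G(5) = mex{0} = 1
G(6) = mex{1} = 0
G(7) = mex{0} = 1
G(8) = mex{1,0} = 2
G(9) = mex{2,1} = 0
G(10) = mex{0,0} = 1
G(11) = mex{1,1} = 0
G(12) = mex{0,0} = 1
G(13) = mex{1,1} = 0
G(14) = mex{0,0} = 1
G(15) = mex{1,1} = 0
G(16) = mex{0,2} = 1
G(17) = mex{1,0} = 2
G(18) = mex{2,1} = 0
G(19) = mex{0,0} = 1
G(20) = mex{1,1} = 0
G(21) = mex{0,0} = 1
G(22) = mex{1,1} = 0
G(23) = mex{0,0} = 1
G(24) = mex{1,1} = 0
G(25) = mex{0,2} = 1
Heap A: G(25) = 1.
Heap B: G(9) = 0.
Heap C: G(25) = 1.
Combined Grundy value = 1 ⊕ 0 ⊕ 1 = 0.

0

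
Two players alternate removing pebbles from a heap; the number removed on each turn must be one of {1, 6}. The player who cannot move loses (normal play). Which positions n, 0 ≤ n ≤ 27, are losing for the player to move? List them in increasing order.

n :  0  1  2  3  4  5  6  7  8  9 10 11 12 13 14 15 16 17 18 19 20 21 22 23 24 25 26 27
G :  0  1  0  1  0  1  2  0  1  0  1  0  1  2  0  1  0  1  0  1  2  0  1  0  1  0  1  2
P-positions are exactly the n with G(n) = 0.

0, 2, 4, 7, 9, 11, 14, 16, 18, 21, 23, 25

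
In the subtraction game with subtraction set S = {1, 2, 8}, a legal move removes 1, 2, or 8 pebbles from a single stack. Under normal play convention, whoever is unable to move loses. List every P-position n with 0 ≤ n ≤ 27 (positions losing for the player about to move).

G(0) = 0
G(1) = mex{0} = 1
G(2) = mex{1,0} = 2
G(3) = mex{2,1} = 0
G(4) = mex{0,2} = 1
G(5) = mex{1,0} = 2
G(6) = mex{2,1} = 0
G(7) = mex{0,2} = 1
G(8) = mex{1,0,0} = 2
G(9) = mex{2,1,1} = 0
G(10) = mex{0,2,2} = 1
G(11) = mex{1,0,0} = 2
G(12) = mex{2,1,1} = 0
G(13) = mex{0,2,2} = 1
G(14) = mex{1,0,0} = 2
G(15) = mex{2,1,1} = 0
G(16) = mex{0,2,2} = 1
G(17) = mex{1,0,0} = 2
G(18) = mex{2,1,1} = 0
G(19) = mex{0,2,2} = 1
G(20) = mex{1,0,0} = 2
G(21) = mex{2,1,1} = 0
G(22) = mex{0,2,2} = 1
G(23) = mex{1,0,0} = 2
G(24) = mex{2,1,1} = 0
G(25) = mex{0,2,2} = 1
G(26) = mex{1,0,0} = 2
G(27) = mex{2,1,1} = 0
P-positions are exactly the n with G(n) = 0.

0, 3, 6, 9, 12, 15, 18, 21, 24, 27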